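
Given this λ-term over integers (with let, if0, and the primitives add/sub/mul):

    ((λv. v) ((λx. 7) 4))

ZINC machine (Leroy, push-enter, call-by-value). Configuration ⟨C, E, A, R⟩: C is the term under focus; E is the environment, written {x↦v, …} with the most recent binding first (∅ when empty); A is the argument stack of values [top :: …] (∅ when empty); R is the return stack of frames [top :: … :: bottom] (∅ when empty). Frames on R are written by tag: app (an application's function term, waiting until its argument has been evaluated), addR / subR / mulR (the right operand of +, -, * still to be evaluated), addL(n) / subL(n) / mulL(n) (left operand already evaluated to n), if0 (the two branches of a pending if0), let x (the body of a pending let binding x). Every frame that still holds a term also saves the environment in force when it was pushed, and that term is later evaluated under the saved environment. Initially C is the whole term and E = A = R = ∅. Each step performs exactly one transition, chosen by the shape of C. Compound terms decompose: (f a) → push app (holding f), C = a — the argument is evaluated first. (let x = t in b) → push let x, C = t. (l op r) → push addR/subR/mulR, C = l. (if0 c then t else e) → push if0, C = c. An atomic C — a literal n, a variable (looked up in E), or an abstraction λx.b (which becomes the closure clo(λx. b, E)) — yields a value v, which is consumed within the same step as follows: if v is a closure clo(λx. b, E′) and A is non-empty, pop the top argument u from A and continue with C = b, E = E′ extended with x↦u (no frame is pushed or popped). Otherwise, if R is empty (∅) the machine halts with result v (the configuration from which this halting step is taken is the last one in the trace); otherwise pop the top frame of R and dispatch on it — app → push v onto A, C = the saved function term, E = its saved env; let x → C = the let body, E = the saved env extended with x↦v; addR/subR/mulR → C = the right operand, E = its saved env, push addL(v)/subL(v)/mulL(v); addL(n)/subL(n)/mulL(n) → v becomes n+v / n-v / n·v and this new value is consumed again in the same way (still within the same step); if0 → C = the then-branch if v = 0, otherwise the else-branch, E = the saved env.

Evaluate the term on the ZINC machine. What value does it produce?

step 0: [C=((λv. v) ((λx. 7) 4)) | E=∅ | A=∅ | R=∅]
step 1: [C=((λx. 7) 4) | E=∅ | A=∅ | R=[app]]
step 2: [C=4 | E=∅ | A=∅ | R=[app :: app]]
step 3: [C=(λx. 7) | E=∅ | A=[4] | R=[app]]
step 4: [C=7 | E={x↦4} | A=∅ | R=[app]]
step 5: [C=(λv. v) | E=∅ | A=[7] | R=∅]
step 6: [C=v | E={v↦7} | A=∅ | R=∅]
→ final value 7

Answer: 7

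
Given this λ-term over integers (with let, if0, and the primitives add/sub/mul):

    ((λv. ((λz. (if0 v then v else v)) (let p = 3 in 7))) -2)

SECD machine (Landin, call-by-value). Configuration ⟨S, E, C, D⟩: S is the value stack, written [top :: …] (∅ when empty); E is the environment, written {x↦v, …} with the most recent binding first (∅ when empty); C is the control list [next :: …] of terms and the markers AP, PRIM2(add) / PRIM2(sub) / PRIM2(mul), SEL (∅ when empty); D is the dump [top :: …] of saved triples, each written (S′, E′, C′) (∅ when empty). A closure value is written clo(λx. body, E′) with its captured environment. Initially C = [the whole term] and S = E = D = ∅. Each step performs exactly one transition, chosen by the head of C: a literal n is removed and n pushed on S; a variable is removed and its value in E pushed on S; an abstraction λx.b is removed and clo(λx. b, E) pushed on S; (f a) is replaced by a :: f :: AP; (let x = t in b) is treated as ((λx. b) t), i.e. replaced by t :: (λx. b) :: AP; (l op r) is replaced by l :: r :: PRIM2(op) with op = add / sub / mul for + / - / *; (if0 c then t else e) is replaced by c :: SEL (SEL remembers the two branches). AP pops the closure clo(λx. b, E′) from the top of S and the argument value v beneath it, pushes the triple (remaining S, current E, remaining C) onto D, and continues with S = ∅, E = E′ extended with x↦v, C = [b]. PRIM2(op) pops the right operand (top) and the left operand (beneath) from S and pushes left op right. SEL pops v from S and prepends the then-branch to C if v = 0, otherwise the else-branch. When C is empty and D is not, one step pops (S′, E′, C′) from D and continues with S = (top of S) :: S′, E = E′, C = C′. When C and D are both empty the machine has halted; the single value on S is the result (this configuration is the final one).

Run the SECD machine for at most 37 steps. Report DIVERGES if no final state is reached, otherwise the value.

Answer: -2

Machine steps:
step 0: [S=∅ | E=∅ | C=[((λv. ((λz. (if0 v then v else v)) (let p = 3 in 7))) -2)] | D=∅]
step 1: [S=∅ | E=∅ | C=[-2 :: (λv. ((λz. (if0 v then v else v)) (let p = 3 in 7))) :: AP] | D=∅]
step 2: [S=[-2] | E=∅ | C=[(λv. ((λz. (if0 v then v else v)) (let p = 3 in 7))) :: AP] | D=∅]
step 3: [S=[clo(λv. ((λz. (if0 v then v else v)) (let p = 3 in 7)), ∅) :: -2] | E=∅ | C=[AP] | D=∅]
step 4: [S=∅ | E={v↦-2} | C=[((λz. (if0 v then v else v)) (let p = 3 in 7))] | D=[(∅, ∅, ∅)]]
step 5: [S=∅ | E={v↦-2} | C=[(let p = 3 in 7) :: (λz. (if0 v then v else v)) :: AP] | D=[(∅, ∅, ∅)]]
step 6: [S=∅ | E={v↦-2} | C=[3 :: (λp. 7) :: AP :: (λz. (if0 v then v else v)) :: AP] | D=[(∅, ∅, ∅)]]
step 7: [S=[3] | E={v↦-2} | C=[(λp. 7) :: AP :: (λz. (if0 v then v else v)) :: AP] | D=[(∅, ∅, ∅)]]
step 8: [S=[clo(λp. 7, {v↦-2}) :: 3] | E={v↦-2} | C=[AP :: (λz. (if0 v then v else v)) :: AP] | D=[(∅, ∅, ∅)]]
step 9: [S=∅ | E={p↦3, v↦-2} | C=[7] | D=[(∅, {v↦-2}, [(λz. (if0 v then v else v)) :: AP]) :: (∅, ∅, ∅)]]
step 10: [S=[7] | E={p↦3, v↦-2} | C=∅ | D=[(∅, {v↦-2}, [(λz. (if0 v then v else v)) :: AP]) :: (∅, ∅, ∅)]]
step 11: [S=[7] | E={v↦-2} | C=[(λz. (if0 v then v else v)) :: AP] | D=[(∅, ∅, ∅)]]
step 12: [S=[clo(λz. (if0 v then v else v), {v↦-2}) :: 7] | E={v↦-2} | C=[AP] | D=[(∅, ∅, ∅)]]
step 13: [S=∅ | E={z↦7, v↦-2} | C=[(if0 v then v else v)] | D=[(∅, {v↦-2}, ∅) :: (∅, ∅, ∅)]]
step 14: [S=∅ | E={z↦7, v↦-2} | C=[v :: SEL] | D=[(∅, {v↦-2}, ∅) :: (∅, ∅, ∅)]]
step 15: [S=[-2] | E={z↦7, v↦-2} | C=[SEL] | D=[(∅, {v↦-2}, ∅) :: (∅, ∅, ∅)]]
step 16: [S=∅ | E={z↦7, v↦-2} | C=[v] | D=[(∅, {v↦-2}, ∅) :: (∅, ∅, ∅)]]
step 17: [S=[-2] | E={z↦7, v↦-2} | C=∅ | D=[(∅, {v↦-2}, ∅) :: (∅, ∅, ∅)]]
step 18: [S=[-2] | E={v↦-2} | C=∅ | D=[(∅, ∅, ∅)]]
step 19: [S=[-2] | E=∅ | C=∅ | D=∅]
→ final value -2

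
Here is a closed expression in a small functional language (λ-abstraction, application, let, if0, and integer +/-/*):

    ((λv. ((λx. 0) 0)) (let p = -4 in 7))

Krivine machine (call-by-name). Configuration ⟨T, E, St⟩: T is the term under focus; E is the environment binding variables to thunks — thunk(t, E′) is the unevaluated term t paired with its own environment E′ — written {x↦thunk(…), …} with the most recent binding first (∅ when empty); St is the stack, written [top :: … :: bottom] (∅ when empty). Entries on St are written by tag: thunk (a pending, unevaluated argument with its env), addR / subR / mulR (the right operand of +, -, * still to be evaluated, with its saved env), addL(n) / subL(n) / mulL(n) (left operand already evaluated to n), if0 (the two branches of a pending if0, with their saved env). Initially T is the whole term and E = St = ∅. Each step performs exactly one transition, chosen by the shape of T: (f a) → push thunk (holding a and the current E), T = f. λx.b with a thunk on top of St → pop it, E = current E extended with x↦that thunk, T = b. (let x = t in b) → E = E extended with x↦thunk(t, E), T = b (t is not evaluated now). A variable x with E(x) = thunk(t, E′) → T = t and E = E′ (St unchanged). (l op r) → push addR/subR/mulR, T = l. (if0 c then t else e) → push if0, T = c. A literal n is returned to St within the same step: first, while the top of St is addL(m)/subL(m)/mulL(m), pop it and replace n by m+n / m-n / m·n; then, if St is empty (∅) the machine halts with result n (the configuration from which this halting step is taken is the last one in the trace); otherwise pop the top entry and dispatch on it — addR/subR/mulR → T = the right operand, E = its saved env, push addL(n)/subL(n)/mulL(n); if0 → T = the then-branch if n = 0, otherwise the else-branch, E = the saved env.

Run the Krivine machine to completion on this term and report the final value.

[0] <T=((λv. ((λx. 0) 0)) (let p = -4 in 7)), E=∅, St=∅>
[1] <T=(λv. ((λx. 0) 0)), E=∅, St=[thunk]>
[2] <T=((λx. 0) 0), E={v↦thunk((let p = -4 in 7), ∅)}, St=∅>
[3] <T=(λx. 0), E={v↦thunk((let p = -4 in 7), ∅)}, St=[thunk]>
[4] <T=0, E={x↦thunk(0, {v↦thunk((let p = -4 in 7), ∅)}), v↦thunk((let p = -4 in 7), ∅)}, St=∅>
→ final value 0

Answer: 0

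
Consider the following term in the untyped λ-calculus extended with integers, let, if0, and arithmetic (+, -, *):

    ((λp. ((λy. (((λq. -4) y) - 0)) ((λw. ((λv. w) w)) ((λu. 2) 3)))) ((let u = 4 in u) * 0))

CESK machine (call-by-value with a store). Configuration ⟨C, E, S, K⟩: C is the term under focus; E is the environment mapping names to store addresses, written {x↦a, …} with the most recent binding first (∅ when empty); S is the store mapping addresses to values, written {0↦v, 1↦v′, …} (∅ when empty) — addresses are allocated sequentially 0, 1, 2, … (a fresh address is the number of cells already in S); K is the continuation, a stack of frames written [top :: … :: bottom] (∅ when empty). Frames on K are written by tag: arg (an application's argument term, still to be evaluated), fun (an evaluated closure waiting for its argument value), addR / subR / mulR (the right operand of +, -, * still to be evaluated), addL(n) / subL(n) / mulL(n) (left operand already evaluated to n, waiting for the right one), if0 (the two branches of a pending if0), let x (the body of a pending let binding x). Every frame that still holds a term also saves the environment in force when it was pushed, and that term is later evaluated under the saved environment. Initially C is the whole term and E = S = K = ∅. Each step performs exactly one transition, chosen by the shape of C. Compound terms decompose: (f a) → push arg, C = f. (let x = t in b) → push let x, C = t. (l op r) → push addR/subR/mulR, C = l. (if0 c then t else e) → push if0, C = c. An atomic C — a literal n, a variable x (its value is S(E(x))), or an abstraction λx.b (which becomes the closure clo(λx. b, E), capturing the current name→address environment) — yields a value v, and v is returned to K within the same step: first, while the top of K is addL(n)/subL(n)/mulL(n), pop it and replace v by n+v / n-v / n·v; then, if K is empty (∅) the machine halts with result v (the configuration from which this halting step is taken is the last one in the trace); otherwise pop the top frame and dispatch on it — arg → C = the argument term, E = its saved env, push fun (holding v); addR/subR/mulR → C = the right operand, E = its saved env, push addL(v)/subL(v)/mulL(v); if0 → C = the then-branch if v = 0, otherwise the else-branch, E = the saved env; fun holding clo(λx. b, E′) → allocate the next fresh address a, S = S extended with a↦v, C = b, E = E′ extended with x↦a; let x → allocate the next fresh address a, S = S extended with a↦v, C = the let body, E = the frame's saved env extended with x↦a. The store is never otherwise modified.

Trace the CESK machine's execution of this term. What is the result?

[0] [C=((λp. ((λy. (((λq. -4) y) - 0)) ((λw. ((λv. w) w)) ((λu. 2) 3)))) ((let u = 4 in u) * 0)) | E=∅ | S=∅ | K=∅]
[1] [C=(λp. ((λy. (((λq. -4) y) - 0)) ((λw. ((λv. w) w)) ((λu. 2) 3)))) | E=∅ | S=∅ | K=[arg]]
[2] [C=((let u = 4 in u) * 0) | E=∅ | S=∅ | K=[fun]]
[3] [C=(let u = 4 in u) | E=∅ | S=∅ | K=[mulR :: fun]]
[4] [C=4 | E=∅ | S=∅ | K=[let u :: mulR :: fun]]
[5] [C=u | E={u↦0} | S={0↦4} | K=[mulR :: fun]]
[6] [C=0 | E=∅ | S={0↦4} | K=[mulL(4) :: fun]]
[7] [C=((λy. (((λq. -4) y) - 0)) ((λw. ((λv. w) w)) ((λu. 2) 3))) | E={p↦1} | S={0↦4, 1↦0} | K=∅]
[8] [C=(λy. (((λq. -4) y) - 0)) | E={p↦1} | S={0↦4, 1↦0} | K=[arg]]
[9] [C=((λw. ((λv. w) w)) ((λu. 2) 3)) | E={p↦1} | S={0↦4, 1↦0} | K=[fun]]
[10] [C=(λw. ((λv. w) w)) | E={p↦1} | S={0↦4, 1↦0} | K=[arg :: fun]]
[11] [C=((λu. 2) 3) | E={p↦1} | S={0↦4, 1↦0} | K=[fun :: fun]]
[12] [C=(λu. 2) | E={p↦1} | S={0↦4, 1↦0} | K=[arg :: fun :: fun]]
[13] [C=3 | E={p↦1} | S={0↦4, 1↦0} | K=[fun :: fun :: fun]]
[14] [C=2 | E={u↦2, p↦1} | S={0↦4, 1↦0, 2↦3} | K=[fun :: fun]]
[15] [C=((λv. w) w) | E={w↦3, p↦1} | S={0↦4, 1↦0, 2↦3, 3↦2} | K=[fun]]
[16] [C=(λv. w) | E={w↦3, p↦1} | S={0↦4, 1↦0, 2↦3, 3↦2} | K=[arg :: fun]]
[17] [C=w | E={w↦3, p↦1} | S={0↦4, 1↦0, 2↦3, 3↦2} | K=[fun :: fun]]
[18] [C=w | E={v↦4, w↦3, p↦1} | S={0↦4, 1↦0, 2↦3, 3↦2, 4↦2} | K=[fun]]
[19] [C=(((λq. -4) y) - 0) | E={y↦5, p↦1} | S={0↦4, 1↦0, 2↦3, 3↦2, 4↦2, 5↦2} | K=∅]
[20] [C=((λq. -4) y) | E={y↦5, p↦1} | S={0↦4, 1↦0, 2↦3, 3↦2, 4↦2, 5↦2} | K=[subR]]
[21] [C=(λq. -4) | E={y↦5, p↦1} | S={0↦4, 1↦0, 2↦3, 3↦2, 4↦2, 5↦2} | K=[arg :: subR]]
[22] [C=y | E={y↦5, p↦1} | S={0↦4, 1↦0, 2↦3, 3↦2, 4↦2, 5↦2} | K=[fun :: subR]]
[23] [C=-4 | E={q↦6, y↦5, p↦1} | S={0↦4, 1↦0, 2↦3, 3↦2, 4↦2, 5↦2, 6↦2} | K=[subR]]
[24] [C=0 | E={y↦5, p↦1} | S={0↦4, 1↦0, 2↦3, 3↦2, 4↦2, 5↦2, 6↦2} | K=[subL(-4)]]
→ final value -4

Answer: -4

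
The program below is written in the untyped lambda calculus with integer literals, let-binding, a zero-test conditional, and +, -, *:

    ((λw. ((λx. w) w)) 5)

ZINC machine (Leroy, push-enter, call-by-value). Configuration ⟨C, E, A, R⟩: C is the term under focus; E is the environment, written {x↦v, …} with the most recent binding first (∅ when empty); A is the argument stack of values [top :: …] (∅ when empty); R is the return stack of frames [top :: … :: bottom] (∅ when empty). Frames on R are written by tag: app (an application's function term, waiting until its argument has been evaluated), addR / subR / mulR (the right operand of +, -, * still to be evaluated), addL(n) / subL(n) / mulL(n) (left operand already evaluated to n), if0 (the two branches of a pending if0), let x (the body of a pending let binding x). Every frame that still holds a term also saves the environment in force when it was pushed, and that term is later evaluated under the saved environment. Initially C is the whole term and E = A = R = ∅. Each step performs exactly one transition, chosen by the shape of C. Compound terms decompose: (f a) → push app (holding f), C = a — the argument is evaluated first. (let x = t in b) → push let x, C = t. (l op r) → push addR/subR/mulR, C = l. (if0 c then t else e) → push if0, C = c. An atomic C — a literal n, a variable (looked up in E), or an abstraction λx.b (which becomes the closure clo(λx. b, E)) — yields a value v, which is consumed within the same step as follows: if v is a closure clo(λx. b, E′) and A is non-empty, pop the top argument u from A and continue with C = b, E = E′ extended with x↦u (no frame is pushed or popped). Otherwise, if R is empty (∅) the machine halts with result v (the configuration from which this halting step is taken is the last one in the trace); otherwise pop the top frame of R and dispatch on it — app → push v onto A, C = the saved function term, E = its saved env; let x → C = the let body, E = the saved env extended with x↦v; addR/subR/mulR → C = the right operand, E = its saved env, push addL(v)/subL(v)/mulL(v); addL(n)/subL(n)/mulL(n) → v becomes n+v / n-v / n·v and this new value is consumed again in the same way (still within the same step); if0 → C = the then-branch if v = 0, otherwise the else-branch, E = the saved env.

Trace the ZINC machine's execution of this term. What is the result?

Answer: 5

Derivation:
0. [C=((λw. ((λx. w) w)) 5) | E=∅ | A=∅ | R=∅]
1. [C=5 | E=∅ | A=∅ | R=[app]]
2. [C=(λw. ((λx. w) w)) | E=∅ | A=[5] | R=∅]
3. [C=((λx. w) w) | E={w↦5} | A=∅ | R=∅]
4. [C=w | E={w↦5} | A=∅ | R=[app]]
5. [C=(λx. w) | E={w↦5} | A=[5] | R=∅]
6. [C=w | E={x↦5, w↦5} | A=∅ | R=∅]
→ final value 5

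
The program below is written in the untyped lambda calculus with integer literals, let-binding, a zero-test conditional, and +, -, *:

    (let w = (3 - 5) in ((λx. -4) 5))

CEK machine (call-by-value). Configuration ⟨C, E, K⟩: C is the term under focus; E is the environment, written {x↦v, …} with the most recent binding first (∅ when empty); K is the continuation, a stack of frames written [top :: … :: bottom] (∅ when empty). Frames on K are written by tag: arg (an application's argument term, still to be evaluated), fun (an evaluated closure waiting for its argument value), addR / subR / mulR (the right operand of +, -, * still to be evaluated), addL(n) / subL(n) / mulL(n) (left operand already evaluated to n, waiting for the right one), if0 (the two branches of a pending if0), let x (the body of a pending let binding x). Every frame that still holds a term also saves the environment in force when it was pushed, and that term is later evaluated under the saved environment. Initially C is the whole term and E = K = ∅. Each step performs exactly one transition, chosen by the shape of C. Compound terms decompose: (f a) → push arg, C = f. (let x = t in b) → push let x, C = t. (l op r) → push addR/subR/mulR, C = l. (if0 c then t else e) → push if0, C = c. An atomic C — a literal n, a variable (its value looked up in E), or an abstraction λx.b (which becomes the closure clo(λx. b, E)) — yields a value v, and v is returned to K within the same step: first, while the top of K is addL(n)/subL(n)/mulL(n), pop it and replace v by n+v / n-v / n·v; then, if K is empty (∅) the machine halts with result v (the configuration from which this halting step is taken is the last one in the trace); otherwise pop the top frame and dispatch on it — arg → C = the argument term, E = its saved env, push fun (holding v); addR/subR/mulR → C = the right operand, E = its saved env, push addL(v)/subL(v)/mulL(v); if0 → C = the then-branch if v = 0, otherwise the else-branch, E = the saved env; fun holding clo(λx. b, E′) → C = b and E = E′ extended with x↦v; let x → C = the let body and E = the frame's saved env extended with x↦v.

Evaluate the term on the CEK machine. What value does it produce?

t=0: [C=(let w = (3 - 5) in ((λx. -4) 5)) | E=∅ | K=∅]
t=1: [C=(3 - 5) | E=∅ | K=[let w]]
t=2: [C=3 | E=∅ | K=[subR :: let w]]
t=3: [C=5 | E=∅ | K=[subL(3) :: let w]]
t=4: [C=((λx. -4) 5) | E={w↦-2} | K=∅]
t=5: [C=(λx. -4) | E={w↦-2} | K=[arg]]
t=6: [C=5 | E={w↦-2} | K=[fun]]
t=7: [C=-4 | E={x↦5, w↦-2} | K=∅]
→ final value -4

Answer: -4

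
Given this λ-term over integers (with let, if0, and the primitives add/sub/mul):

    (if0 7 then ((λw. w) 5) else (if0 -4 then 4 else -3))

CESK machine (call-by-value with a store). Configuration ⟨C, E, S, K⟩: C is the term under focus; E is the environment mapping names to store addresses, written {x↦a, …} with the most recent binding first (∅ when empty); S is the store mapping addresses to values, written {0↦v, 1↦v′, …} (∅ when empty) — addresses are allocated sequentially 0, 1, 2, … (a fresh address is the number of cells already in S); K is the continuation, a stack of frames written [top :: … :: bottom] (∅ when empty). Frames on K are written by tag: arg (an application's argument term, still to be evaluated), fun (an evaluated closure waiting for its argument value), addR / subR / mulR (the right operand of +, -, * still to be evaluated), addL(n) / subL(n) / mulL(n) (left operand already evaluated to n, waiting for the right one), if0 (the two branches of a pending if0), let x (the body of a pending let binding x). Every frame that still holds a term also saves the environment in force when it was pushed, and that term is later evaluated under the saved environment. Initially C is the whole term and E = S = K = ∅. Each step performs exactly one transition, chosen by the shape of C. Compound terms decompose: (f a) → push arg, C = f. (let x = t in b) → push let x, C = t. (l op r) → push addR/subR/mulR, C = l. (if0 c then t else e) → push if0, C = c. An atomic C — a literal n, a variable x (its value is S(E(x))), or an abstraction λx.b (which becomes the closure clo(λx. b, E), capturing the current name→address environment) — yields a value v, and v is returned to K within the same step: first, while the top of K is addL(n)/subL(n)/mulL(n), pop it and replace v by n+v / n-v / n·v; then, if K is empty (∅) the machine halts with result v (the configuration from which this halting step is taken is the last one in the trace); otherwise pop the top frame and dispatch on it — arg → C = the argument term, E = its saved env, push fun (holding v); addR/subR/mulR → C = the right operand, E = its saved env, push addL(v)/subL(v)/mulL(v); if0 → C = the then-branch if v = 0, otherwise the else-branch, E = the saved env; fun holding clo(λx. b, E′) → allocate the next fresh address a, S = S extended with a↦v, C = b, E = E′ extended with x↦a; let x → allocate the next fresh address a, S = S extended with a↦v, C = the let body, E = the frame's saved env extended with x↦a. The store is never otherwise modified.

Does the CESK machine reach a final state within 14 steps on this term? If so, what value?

0. [C=(if0 7 then ((λw. w) 5) else (if0 -4 then 4 else -3)) | E=∅ | S=∅ | K=∅]
1. [C=7 | E=∅ | S=∅ | K=[if0]]
2. [C=(if0 -4 then 4 else -3) | E=∅ | S=∅ | K=∅]
3. [C=-4 | E=∅ | S=∅ | K=[if0]]
4. [C=-3 | E=∅ | S=∅ | K=∅]
→ final value -3

Answer: -3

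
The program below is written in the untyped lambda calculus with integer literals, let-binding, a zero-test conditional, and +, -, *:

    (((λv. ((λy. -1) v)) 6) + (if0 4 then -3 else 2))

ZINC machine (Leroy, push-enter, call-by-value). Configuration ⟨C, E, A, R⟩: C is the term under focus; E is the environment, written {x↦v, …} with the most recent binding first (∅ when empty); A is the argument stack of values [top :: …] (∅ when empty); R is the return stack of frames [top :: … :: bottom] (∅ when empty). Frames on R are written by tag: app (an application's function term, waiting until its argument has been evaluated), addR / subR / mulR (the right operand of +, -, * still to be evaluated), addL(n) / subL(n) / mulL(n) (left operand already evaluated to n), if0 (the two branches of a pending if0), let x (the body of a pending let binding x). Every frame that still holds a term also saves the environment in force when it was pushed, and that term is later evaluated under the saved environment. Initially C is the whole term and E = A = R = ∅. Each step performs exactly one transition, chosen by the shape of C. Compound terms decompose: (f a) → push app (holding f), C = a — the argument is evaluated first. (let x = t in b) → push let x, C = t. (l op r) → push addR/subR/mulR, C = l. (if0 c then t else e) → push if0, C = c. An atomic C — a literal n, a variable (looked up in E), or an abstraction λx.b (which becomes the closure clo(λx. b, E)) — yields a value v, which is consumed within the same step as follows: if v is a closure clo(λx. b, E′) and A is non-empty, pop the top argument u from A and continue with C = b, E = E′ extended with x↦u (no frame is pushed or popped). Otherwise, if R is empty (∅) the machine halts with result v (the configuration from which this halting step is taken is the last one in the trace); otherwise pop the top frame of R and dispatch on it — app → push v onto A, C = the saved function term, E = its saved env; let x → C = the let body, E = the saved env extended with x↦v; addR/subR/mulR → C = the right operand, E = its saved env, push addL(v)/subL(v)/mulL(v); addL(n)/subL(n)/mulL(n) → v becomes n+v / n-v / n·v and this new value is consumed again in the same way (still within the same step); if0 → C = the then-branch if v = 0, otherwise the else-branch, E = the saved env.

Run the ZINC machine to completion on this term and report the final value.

0. <C=(((λv. ((λy. -1) v)) 6) + (if0 4 then -3 else 2)), E=∅, A=∅, R=∅>
1. <C=((λv. ((λy. -1) v)) 6), E=∅, A=∅, R=[addR]>
2. <C=6, E=∅, A=∅, R=[app :: addR]>
3. <C=(λv. ((λy. -1) v)), E=∅, A=[6], R=[addR]>
4. <C=((λy. -1) v), E={v↦6}, A=∅, R=[addR]>
5. <C=v, E={v↦6}, A=∅, R=[app :: addR]>
6. <C=(λy. -1), E={v↦6}, A=[6], R=[addR]>
7. <C=-1, E={y↦6, v↦6}, A=∅, R=[addR]>
8. <C=(if0 4 then -3 else 2), E=∅, A=∅, R=[addL(-1)]>
9. <C=4, E=∅, A=∅, R=[if0 :: addL(-1)]>
10. <C=2, E=∅, A=∅, R=[addL(-1)]>
→ final value 1

Answer: 1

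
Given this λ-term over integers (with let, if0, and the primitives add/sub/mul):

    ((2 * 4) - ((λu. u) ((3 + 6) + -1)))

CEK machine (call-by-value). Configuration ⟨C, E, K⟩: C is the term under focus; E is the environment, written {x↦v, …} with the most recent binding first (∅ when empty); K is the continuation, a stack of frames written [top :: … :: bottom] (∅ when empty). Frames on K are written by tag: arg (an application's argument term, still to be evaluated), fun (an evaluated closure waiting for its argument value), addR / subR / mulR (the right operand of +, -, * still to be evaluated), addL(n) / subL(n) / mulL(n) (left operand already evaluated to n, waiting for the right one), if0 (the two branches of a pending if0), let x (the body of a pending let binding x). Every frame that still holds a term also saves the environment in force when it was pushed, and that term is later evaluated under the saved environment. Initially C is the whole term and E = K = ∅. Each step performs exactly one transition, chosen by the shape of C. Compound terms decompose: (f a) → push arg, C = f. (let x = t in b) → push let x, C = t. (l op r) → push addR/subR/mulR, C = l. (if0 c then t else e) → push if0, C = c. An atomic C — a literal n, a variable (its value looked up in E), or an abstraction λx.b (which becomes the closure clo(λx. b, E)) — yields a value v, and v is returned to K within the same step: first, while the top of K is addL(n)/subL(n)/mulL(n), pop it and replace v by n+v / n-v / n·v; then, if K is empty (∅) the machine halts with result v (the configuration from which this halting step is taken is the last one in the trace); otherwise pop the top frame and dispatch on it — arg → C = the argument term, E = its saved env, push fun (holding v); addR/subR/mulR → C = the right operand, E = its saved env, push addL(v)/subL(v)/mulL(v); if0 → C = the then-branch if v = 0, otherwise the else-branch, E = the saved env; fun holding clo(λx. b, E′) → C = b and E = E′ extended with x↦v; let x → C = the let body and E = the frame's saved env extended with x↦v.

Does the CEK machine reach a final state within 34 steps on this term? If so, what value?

Answer: 0

Execution trace:
step 0: [C=((2 * 4) - ((λu. u) ((3 + 6) + -1))) | E=∅ | K=∅]
step 1: [C=(2 * 4) | E=∅ | K=[subR]]
step 2: [C=2 | E=∅ | K=[mulR :: subR]]
step 3: [C=4 | E=∅ | K=[mulL(2) :: subR]]
step 4: [C=((λu. u) ((3 + 6) + -1)) | E=∅ | K=[subL(8)]]
step 5: [C=(λu. u) | E=∅ | K=[arg :: subL(8)]]
step 6: [C=((3 + 6) + -1) | E=∅ | K=[fun :: subL(8)]]
step 7: [C=(3 + 6) | E=∅ | K=[addR :: fun :: subL(8)]]
step 8: [C=3 | E=∅ | K=[addR :: addR :: fun :: subL(8)]]
step 9: [C=6 | E=∅ | K=[addL(3) :: addR :: fun :: subL(8)]]
step 10: [C=-1 | E=∅ | K=[addL(9) :: fun :: subL(8)]]
step 11: [C=u | E={u↦8} | K=[subL(8)]]
→ final value 0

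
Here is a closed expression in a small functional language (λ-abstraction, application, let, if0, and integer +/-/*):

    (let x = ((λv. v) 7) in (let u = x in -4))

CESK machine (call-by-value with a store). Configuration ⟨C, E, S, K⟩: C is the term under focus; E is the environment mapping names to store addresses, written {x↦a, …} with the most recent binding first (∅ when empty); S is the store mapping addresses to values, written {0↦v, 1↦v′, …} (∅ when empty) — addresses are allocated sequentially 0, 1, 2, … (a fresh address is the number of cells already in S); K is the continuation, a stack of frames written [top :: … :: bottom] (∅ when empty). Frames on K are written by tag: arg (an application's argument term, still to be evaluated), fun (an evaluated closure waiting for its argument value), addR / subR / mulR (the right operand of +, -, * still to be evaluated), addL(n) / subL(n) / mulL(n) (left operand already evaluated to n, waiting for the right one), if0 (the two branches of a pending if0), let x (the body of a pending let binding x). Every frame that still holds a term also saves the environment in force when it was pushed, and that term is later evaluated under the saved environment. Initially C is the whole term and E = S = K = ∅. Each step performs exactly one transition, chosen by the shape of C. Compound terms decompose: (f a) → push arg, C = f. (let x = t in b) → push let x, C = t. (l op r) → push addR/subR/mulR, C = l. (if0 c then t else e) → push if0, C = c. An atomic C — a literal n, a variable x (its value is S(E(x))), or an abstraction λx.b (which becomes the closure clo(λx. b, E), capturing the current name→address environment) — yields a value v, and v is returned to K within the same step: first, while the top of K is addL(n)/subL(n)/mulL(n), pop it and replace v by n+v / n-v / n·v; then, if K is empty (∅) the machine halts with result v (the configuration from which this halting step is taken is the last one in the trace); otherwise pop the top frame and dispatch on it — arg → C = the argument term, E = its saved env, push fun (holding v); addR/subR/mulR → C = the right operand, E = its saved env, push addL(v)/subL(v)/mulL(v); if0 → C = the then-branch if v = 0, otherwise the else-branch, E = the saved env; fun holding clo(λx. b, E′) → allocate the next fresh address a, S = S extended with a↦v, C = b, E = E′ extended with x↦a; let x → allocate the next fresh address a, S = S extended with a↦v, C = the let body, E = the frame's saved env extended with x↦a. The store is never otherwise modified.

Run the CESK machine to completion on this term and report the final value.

[0] ⟨C=(let x = ((λv. v) 7) in (let u = x in -4)); E=∅; S=∅; K=∅⟩
[1] ⟨C=((λv. v) 7); E=∅; S=∅; K=[let x]⟩
[2] ⟨C=(λv. v); E=∅; S=∅; K=[arg :: let x]⟩
[3] ⟨C=7; E=∅; S=∅; K=[fun :: let x]⟩
[4] ⟨C=v; E={v↦0}; S={0↦7}; K=[let x]⟩
[5] ⟨C=(let u = x in -4); E={x↦1}; S={0↦7, 1↦7}; K=∅⟩
[6] ⟨C=x; E={x↦1}; S={0↦7, 1↦7}; K=[let u]⟩
[7] ⟨C=-4; E={u↦2, x↦1}; S={0↦7, 1↦7, 2↦7}; K=∅⟩
→ final value -4

Answer: -4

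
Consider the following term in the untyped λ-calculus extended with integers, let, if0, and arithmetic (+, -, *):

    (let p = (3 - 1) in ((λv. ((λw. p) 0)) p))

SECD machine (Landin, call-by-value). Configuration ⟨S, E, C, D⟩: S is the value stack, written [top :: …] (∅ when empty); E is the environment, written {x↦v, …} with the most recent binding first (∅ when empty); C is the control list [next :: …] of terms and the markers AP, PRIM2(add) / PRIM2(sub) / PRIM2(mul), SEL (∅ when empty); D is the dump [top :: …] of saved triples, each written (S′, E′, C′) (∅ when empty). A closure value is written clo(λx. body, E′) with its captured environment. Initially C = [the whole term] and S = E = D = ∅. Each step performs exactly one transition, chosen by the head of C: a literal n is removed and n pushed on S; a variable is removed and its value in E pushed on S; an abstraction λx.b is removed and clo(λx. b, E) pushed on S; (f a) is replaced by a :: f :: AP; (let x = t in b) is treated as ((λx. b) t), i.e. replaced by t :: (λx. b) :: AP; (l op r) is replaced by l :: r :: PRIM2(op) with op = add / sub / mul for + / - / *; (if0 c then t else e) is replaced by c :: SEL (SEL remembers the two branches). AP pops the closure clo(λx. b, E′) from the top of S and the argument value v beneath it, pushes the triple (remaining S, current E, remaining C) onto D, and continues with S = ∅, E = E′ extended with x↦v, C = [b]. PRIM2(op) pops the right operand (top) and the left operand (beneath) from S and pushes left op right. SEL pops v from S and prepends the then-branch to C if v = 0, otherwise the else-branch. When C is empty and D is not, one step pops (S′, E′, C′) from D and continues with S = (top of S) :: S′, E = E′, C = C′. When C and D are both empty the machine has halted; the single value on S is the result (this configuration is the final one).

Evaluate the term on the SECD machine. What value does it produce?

0. [S=∅ | E=∅ | C=[(let p = (3 - 1) in ((λv. ((λw. p) 0)) p))] | D=∅]
1. [S=∅ | E=∅ | C=[(3 - 1) :: (λp. ((λv. ((λw. p) 0)) p)) :: AP] | D=∅]
2. [S=∅ | E=∅ | C=[3 :: 1 :: PRIM2(sub) :: (λp. ((λv. ((λw. p) 0)) p)) :: AP] | D=∅]
3. [S=[3] | E=∅ | C=[1 :: PRIM2(sub) :: (λp. ((λv. ((λw. p) 0)) p)) :: AP] | D=∅]
4. [S=[1 :: 3] | E=∅ | C=[PRIM2(sub) :: (λp. ((λv. ((λw. p) 0)) p)) :: AP] | D=∅]
5. [S=[2] | E=∅ | C=[(λp. ((λv. ((λw. p) 0)) p)) :: AP] | D=∅]
6. [S=[clo(λp. ((λv. ((λw. p) 0)) p), ∅) :: 2] | E=∅ | C=[AP] | D=∅]
7. [S=∅ | E={p↦2} | C=[((λv. ((λw. p) 0)) p)] | D=[(∅, ∅, ∅)]]
8. [S=∅ | E={p↦2} | C=[p :: (λv. ((λw. p) 0)) :: AP] | D=[(∅, ∅, ∅)]]
9. [S=[2] | E={p↦2} | C=[(λv. ((λw. p) 0)) :: AP] | D=[(∅, ∅, ∅)]]
10. [S=[clo(λv. ((λw. p) 0), {p↦2}) :: 2] | E={p↦2} | C=[AP] | D=[(∅, ∅, ∅)]]
11. [S=∅ | E={v↦2, p↦2} | C=[((λw. p) 0)] | D=[(∅, {p↦2}, ∅) :: (∅, ∅, ∅)]]
12. [S=∅ | E={v↦2, p↦2} | C=[0 :: (λw. p) :: AP] | D=[(∅, {p↦2}, ∅) :: (∅, ∅, ∅)]]
13. [S=[0] | E={v↦2, p↦2} | C=[(λw. p) :: AP] | D=[(∅, {p↦2}, ∅) :: (∅, ∅, ∅)]]
14. [S=[clo(λw. p, {v↦2, p↦2}) :: 0] | E={v↦2, p↦2} | C=[AP] | D=[(∅, {p↦2}, ∅) :: (∅, ∅, ∅)]]
15. [S=∅ | E={w↦0, v↦2, p↦2} | C=[p] | D=[(∅, {v↦2, p↦2}, ∅) :: (∅, {p↦2}, ∅) :: (∅, ∅, ∅)]]
16. [S=[2] | E={w↦0, v↦2, p↦2} | C=∅ | D=[(∅, {v↦2, p↦2}, ∅) :: (∅, {p↦2}, ∅) :: (∅, ∅, ∅)]]
17. [S=[2] | E={v↦2, p↦2} | C=∅ | D=[(∅, {p↦2}, ∅) :: (∅, ∅, ∅)]]
18. [S=[2] | E={p↦2} | C=∅ | D=[(∅, ∅, ∅)]]
19. [S=[2] | E=∅ | C=∅ | D=∅]
→ final value 2

Answer: 2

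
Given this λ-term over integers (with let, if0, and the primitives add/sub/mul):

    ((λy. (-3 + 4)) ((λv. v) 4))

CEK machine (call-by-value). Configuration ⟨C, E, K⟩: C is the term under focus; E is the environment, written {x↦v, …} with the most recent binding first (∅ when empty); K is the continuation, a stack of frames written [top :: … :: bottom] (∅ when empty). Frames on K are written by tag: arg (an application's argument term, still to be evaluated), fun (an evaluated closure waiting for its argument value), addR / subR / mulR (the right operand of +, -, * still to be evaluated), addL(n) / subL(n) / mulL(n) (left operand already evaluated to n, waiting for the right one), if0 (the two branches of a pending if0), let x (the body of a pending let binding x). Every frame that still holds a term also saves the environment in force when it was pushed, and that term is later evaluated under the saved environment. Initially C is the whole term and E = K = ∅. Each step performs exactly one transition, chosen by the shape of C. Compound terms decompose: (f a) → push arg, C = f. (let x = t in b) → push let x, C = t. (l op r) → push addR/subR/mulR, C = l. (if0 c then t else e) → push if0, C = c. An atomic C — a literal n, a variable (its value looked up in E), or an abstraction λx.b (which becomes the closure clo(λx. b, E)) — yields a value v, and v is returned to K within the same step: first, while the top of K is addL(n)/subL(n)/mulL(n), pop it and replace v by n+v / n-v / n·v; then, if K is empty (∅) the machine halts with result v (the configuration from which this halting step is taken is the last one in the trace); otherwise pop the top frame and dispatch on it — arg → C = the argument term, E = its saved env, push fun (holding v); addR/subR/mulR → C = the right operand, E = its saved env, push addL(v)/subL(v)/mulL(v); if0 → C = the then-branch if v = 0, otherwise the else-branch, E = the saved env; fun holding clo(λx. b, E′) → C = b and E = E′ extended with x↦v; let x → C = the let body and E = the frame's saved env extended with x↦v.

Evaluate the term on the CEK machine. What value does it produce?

t=0: <C=((λy. (-3 + 4)) ((λv. v) 4)), E=∅, K=∅>
t=1: <C=(λy. (-3 + 4)), E=∅, K=[arg]>
t=2: <C=((λv. v) 4), E=∅, K=[fun]>
t=3: <C=(λv. v), E=∅, K=[arg :: fun]>
t=4: <C=4, E=∅, K=[fun :: fun]>
t=5: <C=v, E={v↦4}, K=[fun]>
t=6: <C=(-3 + 4), E={y↦4}, K=∅>
t=7: <C=-3, E={y↦4}, K=[addR]>
t=8: <C=4, E={y↦4}, K=[addL(-3)]>
→ final value 1

Answer: 1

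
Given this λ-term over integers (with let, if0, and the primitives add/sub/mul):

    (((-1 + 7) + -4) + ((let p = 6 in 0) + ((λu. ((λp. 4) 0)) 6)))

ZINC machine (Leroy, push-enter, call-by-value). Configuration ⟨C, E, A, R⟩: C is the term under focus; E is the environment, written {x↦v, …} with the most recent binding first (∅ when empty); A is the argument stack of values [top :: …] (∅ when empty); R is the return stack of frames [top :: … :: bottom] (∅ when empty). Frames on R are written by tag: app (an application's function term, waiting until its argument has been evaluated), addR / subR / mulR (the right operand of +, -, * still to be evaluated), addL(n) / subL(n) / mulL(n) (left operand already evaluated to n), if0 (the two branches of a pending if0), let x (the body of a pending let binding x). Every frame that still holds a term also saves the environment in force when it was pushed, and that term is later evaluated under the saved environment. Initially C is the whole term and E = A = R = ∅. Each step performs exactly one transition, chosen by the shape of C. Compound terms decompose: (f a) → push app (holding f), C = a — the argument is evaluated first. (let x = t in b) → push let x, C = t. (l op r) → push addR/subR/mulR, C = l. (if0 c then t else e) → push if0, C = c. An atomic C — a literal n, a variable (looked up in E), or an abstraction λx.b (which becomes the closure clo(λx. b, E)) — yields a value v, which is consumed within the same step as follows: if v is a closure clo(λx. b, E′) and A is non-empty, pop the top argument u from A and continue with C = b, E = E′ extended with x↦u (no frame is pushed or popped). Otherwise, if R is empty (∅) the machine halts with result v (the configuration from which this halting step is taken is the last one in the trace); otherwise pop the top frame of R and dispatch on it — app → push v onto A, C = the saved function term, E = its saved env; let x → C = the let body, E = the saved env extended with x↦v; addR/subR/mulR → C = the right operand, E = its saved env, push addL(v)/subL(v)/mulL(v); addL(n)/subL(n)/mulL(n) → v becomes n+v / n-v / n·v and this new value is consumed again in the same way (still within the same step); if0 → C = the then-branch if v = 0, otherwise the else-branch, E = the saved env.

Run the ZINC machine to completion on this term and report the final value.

t=0: ⟨C=(((-1 + 7) + -4) + ((let p = 6 in 0) + ((λu. ((λp. 4) 0)) 6))); E=∅; A=∅; R=∅⟩
t=1: ⟨C=((-1 + 7) + -4); E=∅; A=∅; R=[addR]⟩
t=2: ⟨C=(-1 + 7); E=∅; A=∅; R=[addR :: addR]⟩
t=3: ⟨C=-1; E=∅; A=∅; R=[addR :: addR :: addR]⟩
t=4: ⟨C=7; E=∅; A=∅; R=[addL(-1) :: addR :: addR]⟩
t=5: ⟨C=-4; E=∅; A=∅; R=[addL(6) :: addR]⟩
t=6: ⟨C=((let p = 6 in 0) + ((λu. ((λp. 4) 0)) 6)); E=∅; A=∅; R=[addL(2)]⟩
t=7: ⟨C=(let p = 6 in 0); E=∅; A=∅; R=[addR :: addL(2)]⟩
t=8: ⟨C=6; E=∅; A=∅; R=[let p :: addR :: addL(2)]⟩
t=9: ⟨C=0; E={p↦6}; A=∅; R=[addR :: addL(2)]⟩
t=10: ⟨C=((λu. ((λp. 4) 0)) 6); E=∅; A=∅; R=[addL(0) :: addL(2)]⟩
t=11: ⟨C=6; E=∅; A=∅; R=[app :: addL(0) :: addL(2)]⟩
t=12: ⟨C=(λu. ((λp. 4) 0)); E=∅; A=[6]; R=[addL(0) :: addL(2)]⟩
t=13: ⟨C=((λp. 4) 0); E={u↦6}; A=∅; R=[addL(0) :: addL(2)]⟩
t=14: ⟨C=0; E={u↦6}; A=∅; R=[app :: addL(0) :: addL(2)]⟩
t=15: ⟨C=(λp. 4); E={u↦6}; A=[0]; R=[addL(0) :: addL(2)]⟩
t=16: ⟨C=4; E={p↦0, u↦6}; A=∅; R=[addL(0) :: addL(2)]⟩
→ final value 6

Answer: 6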